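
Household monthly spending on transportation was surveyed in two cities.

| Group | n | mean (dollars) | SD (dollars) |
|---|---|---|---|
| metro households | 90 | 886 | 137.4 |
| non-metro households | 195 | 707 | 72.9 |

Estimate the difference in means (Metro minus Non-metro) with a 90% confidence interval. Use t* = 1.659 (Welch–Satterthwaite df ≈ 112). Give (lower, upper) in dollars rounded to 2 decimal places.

(153.46, 204.54)

Per-group SEs: s₁/√n₁ = 137.4/√90 = 14.4832, s₂/√n₂ = 72.9/√195 = 5.2205.
Unpooled SE of the difference: √(209.76308224 + 27.25362025) = 15.3953.
Margin of error = t* · SE = 1.659 × 15.3953 = 25.5408.
x̄₁ − x̄₂ = 886 − 707 = 179.0000.
CI: 179.0000 ± 25.5408 = (153.46, 204.54).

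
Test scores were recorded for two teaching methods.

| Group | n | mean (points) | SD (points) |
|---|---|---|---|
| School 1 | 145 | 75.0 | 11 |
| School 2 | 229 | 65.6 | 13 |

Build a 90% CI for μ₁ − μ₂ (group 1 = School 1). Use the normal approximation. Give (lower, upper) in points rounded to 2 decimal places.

SE₁ = s₁/√n₁ = 11/√145 = 0.9135; SE₂ = 13/√229 = 0.8591.
Independent samples, unequal variances: SE_diff = √(SE₁² + SE₂²) = √(0.83448225 + 0.73805281) = 1.2540.
z* = 1.645, so margin of error = 1.645 × 1.2540 = 2.0628.
Difference in means = 75.0 − 65.6 = 9.4000.
9.4000 ± 2.0628 → (7.34, 11.46).

(7.34, 11.46)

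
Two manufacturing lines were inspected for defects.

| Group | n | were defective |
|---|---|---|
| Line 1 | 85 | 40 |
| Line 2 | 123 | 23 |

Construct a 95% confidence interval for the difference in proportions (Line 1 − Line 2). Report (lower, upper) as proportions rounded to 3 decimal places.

p̂₁ = 40/85 = 0.4706 and p̂₂ = 23/123 = 0.1870.
SE₁ = √(p̂₁(1−p̂₁)/n₁) = √(0.4706·0.5294/85) = 0.05414; SE₂ = √(0.1870·0.8130/123) = 0.03516.
Independent samples: SE of the difference = √(SE₁² + SE₂²) = √(0.0029311396 + 0.0012362256) = 0.06456.
z* for 95% confidence is 1.960, so the margin of error is 1.960 × 0.06456 = 0.12654.
Point estimate p̂₁ − p̂₂ = 0.4706 − 0.1870 = 0.2836.
0.2836 ± 0.12654 → (0.157, 0.410).

(0.157, 0.410)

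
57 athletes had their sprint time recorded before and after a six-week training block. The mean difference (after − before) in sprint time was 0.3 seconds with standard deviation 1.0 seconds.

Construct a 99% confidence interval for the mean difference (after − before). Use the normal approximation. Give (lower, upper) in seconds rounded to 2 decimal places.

(-0.04, 0.64)

Paired design: SE = s_d/√n = 1.0/√57 = 0.1325.
z* = 2.576; margin of error = 2.576 × 0.1325 = 0.3413.
0.3 ± 0.3413 → (-0.04, 0.64).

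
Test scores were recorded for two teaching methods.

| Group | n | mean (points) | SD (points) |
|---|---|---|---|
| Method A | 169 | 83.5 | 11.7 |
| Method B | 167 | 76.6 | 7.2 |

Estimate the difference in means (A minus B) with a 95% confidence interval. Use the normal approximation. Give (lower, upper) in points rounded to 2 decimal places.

Standard errors of each mean: 11.7/√169 = 0.9000 and 7.2/√167 = 0.5572.
SE(x̄₁ − x̄₂) = √(0.9000² + 0.5572²) = 1.0585 for independent samples with unequal variances.
With z* = 1.960, the margin is 1.960 × 1.0585 = 2.0747.
x̄₁ − x̄₂ = 83.5 − 76.6 = 6.9000; the interval is 6.9000 ± 2.0747 = (4.83, 8.97).

(4.83, 8.97)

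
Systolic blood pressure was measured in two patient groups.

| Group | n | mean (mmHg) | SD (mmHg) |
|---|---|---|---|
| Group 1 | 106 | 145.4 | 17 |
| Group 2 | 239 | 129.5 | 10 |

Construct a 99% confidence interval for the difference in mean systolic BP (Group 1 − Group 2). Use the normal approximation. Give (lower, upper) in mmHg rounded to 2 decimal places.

Per-group SEs: s₁/√n₁ = 17/√106 = 1.6512, s₂/√n₂ = 10/√239 = 0.6468.
Unpooled SE of the difference: √(2.72646144 + 0.41835024) = 1.7734.
Margin of error = z* · SE = 2.576 × 1.7734 = 4.5683.
x̄₁ − x̄₂ = 145.4 − 129.5 = 15.9000.
CI: 15.9000 ± 4.5683 = (11.33, 20.47).

(11.33, 20.47)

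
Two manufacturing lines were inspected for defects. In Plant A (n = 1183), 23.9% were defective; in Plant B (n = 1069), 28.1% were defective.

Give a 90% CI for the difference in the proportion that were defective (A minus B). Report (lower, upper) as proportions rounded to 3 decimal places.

(-0.072, -0.012)

Each SE is √(p̂(1−p̂)/n): √(0.2390·0.7610/1183) = 0.01240 and √(0.2810·0.7190/1069) = 0.01375.
SE(p̂₁ − p̂₂) = √(SE₁² + SE₂²) = √(0.00015376 + 0.0001890625) = 0.01852, since the two samples are independent.
At 90% confidence z* = 1.645; margin = 1.645 × 0.01852 = 0.03047.
The difference is 0.2390 − 0.2810 = -0.0420, so the interval is -0.0420 ± 0.03047 = (-0.072, -0.012).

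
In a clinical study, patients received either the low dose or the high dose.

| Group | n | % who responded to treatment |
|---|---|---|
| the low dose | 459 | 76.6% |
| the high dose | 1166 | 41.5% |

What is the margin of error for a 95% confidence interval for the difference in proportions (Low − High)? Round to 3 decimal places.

0.048

The two standard errors are √(0.7660×0.2340/459) = 0.01976 and √(0.4150×0.5850/1166) = 0.01443.
Because the samples are independent, SE_diff = √(0.01976² + 0.01443²) = 0.02447.
Using z* = 1.960 for 95%, ME = 1.960 × 0.02447 = 0.04796.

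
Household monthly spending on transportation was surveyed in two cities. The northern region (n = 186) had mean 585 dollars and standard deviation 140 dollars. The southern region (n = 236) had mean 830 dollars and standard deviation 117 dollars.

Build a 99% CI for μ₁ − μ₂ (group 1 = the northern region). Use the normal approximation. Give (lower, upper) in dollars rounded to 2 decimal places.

Standard errors of each mean: 140/√186 = 10.2653 and 117/√236 = 7.6161.
SE(x̄₁ − x̄₂) = √(10.2653² + 7.6161²) = 12.7821 for independent samples with unequal variances.
With z* = 2.576, the margin is 2.576 × 12.7821 = 32.9267.
x̄₁ − x̄₂ = 585 − 830 = -245.0000; the interval is -245.0000 ± 32.9267 = (-277.93, -212.07).

(-277.93, -212.07)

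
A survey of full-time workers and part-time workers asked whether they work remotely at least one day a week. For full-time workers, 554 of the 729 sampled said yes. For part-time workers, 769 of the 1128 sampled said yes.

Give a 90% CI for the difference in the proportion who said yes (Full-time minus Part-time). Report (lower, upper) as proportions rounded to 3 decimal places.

(0.044, 0.113)

First, p̂₁ = 554/729 = 0.7599; p̂₂ = 769/1128 = 0.6817.
The two standard errors are √(0.7599×0.2401/729) = 0.01582 and √(0.6817×0.3183/1128) = 0.01387.
Because the samples are independent, SE_diff = √(0.01582² + 0.01387²) = 0.02104.
Using z* = 1.645 for 90%, ME = 1.645 × 0.02104 = 0.03461.
p̂₁ − p̂₂ = 0.0782; interval 0.0782 ± 0.03461 gives (0.044, 0.113).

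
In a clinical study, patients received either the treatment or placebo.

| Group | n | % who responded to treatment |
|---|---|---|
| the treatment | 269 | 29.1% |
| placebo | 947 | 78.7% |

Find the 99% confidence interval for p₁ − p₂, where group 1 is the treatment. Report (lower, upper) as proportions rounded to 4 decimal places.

(-0.5751, -0.4169)

The two standard errors are √(0.2910×0.7090/269) = 0.02769 and √(0.7870×0.2130/947) = 0.01330.
Because the samples are independent, SE_diff = √(0.02769² + 0.01330²) = 0.03072.
Using z* = 2.576 for 99%, ME = 2.576 × 0.03072 = 0.07913.
p̂₁ − p̂₂ = -0.4960; interval -0.4960 ± 0.07913 gives (-0.5751, -0.4169).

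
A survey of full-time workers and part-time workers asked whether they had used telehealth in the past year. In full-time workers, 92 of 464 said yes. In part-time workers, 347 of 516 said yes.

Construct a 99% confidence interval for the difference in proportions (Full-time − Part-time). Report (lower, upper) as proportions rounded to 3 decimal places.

First, p̂₁ = 92/464 = 0.1983; p̂₂ = 347/516 = 0.6725.
The two standard errors are √(0.1983×0.8017/464) = 0.01851 and √(0.6725×0.3275/516) = 0.02066.
Because the samples are independent, SE_diff = √(0.01851² + 0.02066²) = 0.02774.
Using z* = 2.576 for 99%, ME = 2.576 × 0.02774 = 0.07146.
p̂₁ − p̂₂ = -0.4742; interval -0.4742 ± 0.07146 gives (-0.546, -0.403).

(-0.546, -0.403)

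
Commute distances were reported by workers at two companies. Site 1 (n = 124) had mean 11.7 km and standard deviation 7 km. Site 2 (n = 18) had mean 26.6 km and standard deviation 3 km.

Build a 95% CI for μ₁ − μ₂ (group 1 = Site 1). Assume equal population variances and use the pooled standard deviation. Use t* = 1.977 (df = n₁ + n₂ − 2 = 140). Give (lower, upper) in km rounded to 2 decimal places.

(-18.21, -11.59)

Pooled variance s_p² = [123·7² + 17·3²] / (124+18−2) = 44.1429, so s_p = 6.6440.
SE_diff = s_p·√(1/n₁ + 1/n₂) = 6.6440·√(1/124 + 1/18) = 1.6758.
t* = 1.977; margin = 1.977 × 1.6758 = 3.3131.
Difference = 11.7 − 26.6 = -14.9000.
-14.9000 ± 3.3131 → (-18.21, -11.59).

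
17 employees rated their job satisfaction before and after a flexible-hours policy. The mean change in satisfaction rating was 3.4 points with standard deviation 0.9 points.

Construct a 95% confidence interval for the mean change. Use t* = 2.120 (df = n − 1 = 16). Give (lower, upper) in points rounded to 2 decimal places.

(2.94, 3.86)

Paired design: SE = s_d/√n = 0.9/√17 = 0.2183.
t* = 2.120; margin of error = 2.120 × 0.2183 = 0.4628.
3.4 ± 0.4628 → (2.94, 3.86).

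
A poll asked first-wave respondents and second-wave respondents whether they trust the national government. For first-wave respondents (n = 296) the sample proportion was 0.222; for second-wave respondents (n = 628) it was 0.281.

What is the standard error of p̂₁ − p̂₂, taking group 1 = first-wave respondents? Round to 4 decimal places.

The two standard errors are √(0.2220×0.7780/296) = 0.02416 and √(0.2810×0.7190/628) = 0.01794.
Because the samples are independent, SE_diff = √(0.02416² + 0.01794²) = 0.03009.

0.0301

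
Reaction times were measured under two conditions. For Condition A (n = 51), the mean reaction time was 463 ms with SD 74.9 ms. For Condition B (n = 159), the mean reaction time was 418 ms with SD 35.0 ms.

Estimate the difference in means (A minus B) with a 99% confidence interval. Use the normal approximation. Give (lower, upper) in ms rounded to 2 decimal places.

(17.05, 72.95)

SE₁ = s₁/√n₁ = 74.9/√51 = 10.4881; SE₂ = 35.0/√159 = 2.7757.
Independent samples, unequal variances: SE_diff = √(SE₁² + SE₂²) = √(110.00024161 + 7.70451049) = 10.8492.
z* = 2.576, so margin of error = 2.576 × 10.8492 = 27.9475.
Difference in means = 463 − 418 = 45.0000.
45.0000 ± 27.9475 → (17.05, 72.95).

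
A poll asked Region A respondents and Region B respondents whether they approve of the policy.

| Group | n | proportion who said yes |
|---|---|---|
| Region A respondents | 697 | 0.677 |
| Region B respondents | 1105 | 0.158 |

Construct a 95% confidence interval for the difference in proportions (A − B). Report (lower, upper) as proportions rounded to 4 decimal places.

(0.4782, 0.5598)

Each SE is √(p̂(1−p̂)/n): √(0.6770·0.3230/697) = 0.01771 and √(0.1580·0.8420/1105) = 0.01097.
SE(p̂₁ − p̂₂) = √(SE₁² + SE₂²) = √(0.0003136441 + 0.0001203409) = 0.02083, since the two samples are independent.
At 95% confidence z* = 1.960; margin = 1.960 × 0.02083 = 0.04083.
The difference is 0.6770 − 0.1580 = 0.5190, so the interval is 0.5190 ± 0.04083 = (0.4782, 0.5598).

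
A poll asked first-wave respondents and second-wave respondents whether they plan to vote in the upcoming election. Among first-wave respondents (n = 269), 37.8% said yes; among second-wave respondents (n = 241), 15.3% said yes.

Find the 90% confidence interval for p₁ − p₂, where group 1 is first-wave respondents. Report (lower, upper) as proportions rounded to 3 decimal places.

(0.163, 0.287)

SE₁ = √(p̂₁(1−p̂₁)/n₁) = √(0.3780·0.6220/269) = 0.02956; SE₂ = √(0.1530·0.8470/241) = 0.02319.
Independent samples: SE of the difference = √(SE₁² + SE₂²) = √(0.0008737936 + 0.0005377761) = 0.03757.
z* for 90% confidence is 1.645, so the margin of error is 1.645 × 0.03757 = 0.06180.
Point estimate p̂₁ − p̂₂ = 0.3780 − 0.1530 = 0.2250.
0.2250 ± 0.06180 → (0.163, 0.287).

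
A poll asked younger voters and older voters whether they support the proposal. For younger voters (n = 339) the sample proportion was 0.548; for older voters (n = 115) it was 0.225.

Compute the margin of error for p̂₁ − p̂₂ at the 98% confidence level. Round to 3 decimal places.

0.110

SE₁ = √(p̂₁(1−p̂₁)/n₁) = √(0.5480·0.4520/339) = 0.02703; SE₂ = √(0.2250·0.7750/115) = 0.03894.
Independent samples: SE of the difference = √(SE₁² + SE₂²) = √(0.0007306209 + 0.0015163236) = 0.04740.
z* for 98% confidence is 2.326, so the margin of error is 2.326 × 0.04740 = 0.11025.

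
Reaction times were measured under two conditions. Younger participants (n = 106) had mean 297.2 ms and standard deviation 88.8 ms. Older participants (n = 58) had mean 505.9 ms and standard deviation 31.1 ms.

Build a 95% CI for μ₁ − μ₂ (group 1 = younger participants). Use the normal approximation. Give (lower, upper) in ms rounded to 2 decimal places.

Standard errors of each mean: 88.8/√106 = 8.6250 and 31.1/√58 = 4.0836.
SE(x̄₁ − x̄₂) = √(8.6250² + 4.0836²) = 9.5429 for independent samples with unequal variances.
With z* = 1.960, the margin is 1.960 × 9.5429 = 18.7041.
x̄₁ − x̄₂ = 297.2 − 505.9 = -208.7000; the interval is -208.7000 ± 18.7041 = (-227.40, -190.00).

(-227.40, -190.00)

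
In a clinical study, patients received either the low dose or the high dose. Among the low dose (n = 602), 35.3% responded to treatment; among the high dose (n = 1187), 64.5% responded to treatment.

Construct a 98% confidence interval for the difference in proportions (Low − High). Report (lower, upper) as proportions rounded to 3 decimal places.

(-0.348, -0.236)

Each SE is √(p̂(1−p̂)/n): √(0.3530·0.6470/602) = 0.01948 and √(0.6450·0.3550/1187) = 0.01389.
SE(p̂₁ − p̂₂) = √(SE₁² + SE₂²) = √(0.0003794704 + 0.0001929321) = 0.02392, since the two samples are independent.
At 98% confidence z* = 2.326; margin = 2.326 × 0.02392 = 0.05564.
The difference is 0.3530 − 0.6450 = -0.2920, so the interval is -0.2920 ± 0.05564 = (-0.348, -0.236).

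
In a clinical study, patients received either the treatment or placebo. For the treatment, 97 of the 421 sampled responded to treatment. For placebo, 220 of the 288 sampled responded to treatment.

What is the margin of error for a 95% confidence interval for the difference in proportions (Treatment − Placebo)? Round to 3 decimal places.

0.063

Sample proportions: 97/421 = 0.2304, 220/288 = 0.7639.
Each SE is √(p̂(1−p̂)/n): √(0.2304·0.7696/421) = 0.02052 and √(0.7639·0.2361/288) = 0.02502.
SE(p̂₁ − p̂₂) = √(SE₁² + SE₂²) = √(0.0004210704 + 0.0006260004) = 0.03236, since the two samples are independent.
At 95% confidence z* = 1.960; margin = 1.960 × 0.03236 = 0.06343.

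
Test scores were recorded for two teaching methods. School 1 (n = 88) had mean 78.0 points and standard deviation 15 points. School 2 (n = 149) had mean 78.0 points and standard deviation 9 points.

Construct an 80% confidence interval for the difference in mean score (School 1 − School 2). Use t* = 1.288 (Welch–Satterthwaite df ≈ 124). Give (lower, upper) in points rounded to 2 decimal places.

SE₁ = s₁/√n₁ = 15/√88 = 1.5990; SE₂ = 9/√149 = 0.7373.
Independent samples, unequal variances: SE_diff = √(SE₁² + SE₂²) = √(2.556801 + 0.54361129) = 1.7608.
t* = 1.288, so margin of error = 1.288 × 1.7608 = 2.2679.
Difference in means = 78.0 − 78.0 = 0.0000.
0.0000 ± 2.2679 → (-2.27, 2.27).

(-2.27, 2.27)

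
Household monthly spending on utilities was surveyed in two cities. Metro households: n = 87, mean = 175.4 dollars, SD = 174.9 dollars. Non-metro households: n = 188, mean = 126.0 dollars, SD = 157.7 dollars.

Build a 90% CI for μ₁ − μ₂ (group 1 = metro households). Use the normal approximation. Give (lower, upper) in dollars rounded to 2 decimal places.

Standard errors of each mean: 174.9/√87 = 18.7512 and 157.7/√188 = 11.5015.
SE(x̄₁ − x̄₂) = √(18.7512² + 11.5015²) = 21.9975 for independent samples with unequal variances.
With z* = 1.645, the margin is 1.645 × 21.9975 = 36.1859.
x̄₁ − x̄₂ = 175.4 − 126.0 = 49.4000; the interval is 49.4000 ± 36.1859 = (13.21, 85.59).

(13.21, 85.59)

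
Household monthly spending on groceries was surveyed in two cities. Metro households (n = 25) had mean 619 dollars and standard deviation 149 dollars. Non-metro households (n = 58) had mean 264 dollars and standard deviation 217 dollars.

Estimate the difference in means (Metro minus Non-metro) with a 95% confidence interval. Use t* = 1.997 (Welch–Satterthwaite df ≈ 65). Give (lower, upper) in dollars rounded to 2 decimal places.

(272.66, 437.34)

SE₁ = s₁/√n₁ = 149/√25 = 29.8000; SE₂ = 217/√58 = 28.4935.
Independent samples, unequal variances: SE_diff = √(SE₁² + SE₂²) = √(888.04 + 811.87954225) = 41.2301.
t* = 1.997, so margin of error = 1.997 × 41.2301 = 82.3365.
Difference in means = 619 − 264 = 355.0000.
355.0000 ± 82.3365 → (272.66, 437.34).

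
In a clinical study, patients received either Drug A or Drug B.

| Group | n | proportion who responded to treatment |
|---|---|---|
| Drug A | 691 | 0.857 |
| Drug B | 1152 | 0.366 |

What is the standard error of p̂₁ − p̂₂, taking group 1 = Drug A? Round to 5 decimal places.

0.01946

SE₁ = √(p̂₁(1−p̂₁)/n₁) = √(0.8570·0.1430/691) = 0.01332; SE₂ = √(0.3660·0.6340/1152) = 0.01419.
Independent samples: SE of the difference = √(SE₁² + SE₂²) = √(0.0001774224 + 0.0002013561) = 0.01946.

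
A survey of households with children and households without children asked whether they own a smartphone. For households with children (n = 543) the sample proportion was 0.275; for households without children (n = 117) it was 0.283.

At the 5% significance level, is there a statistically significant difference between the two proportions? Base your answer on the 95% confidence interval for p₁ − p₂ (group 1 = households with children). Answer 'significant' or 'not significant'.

SE₁ = √(p̂₁(1−p̂₁)/n₁) = √(0.2750·0.7250/543) = 0.01916; SE₂ = √(0.2830·0.7170/117) = 0.04164.
Independent samples: SE of the difference = √(SE₁² + SE₂²) = √(0.0003671056 + 0.0017338896) = 0.04584.
z* for 95% confidence is 1.960, so the margin of error is 1.960 × 0.04584 = 0.08985.
Point estimate p̂₁ − p̂₂ = 0.2750 − 0.2830 = -0.0080.
-0.0080 ± 0.08985 → (-0.09785, 0.08185).
The interval (-0.09785, 0.08185) contains 0, so the difference is not significant.

not significant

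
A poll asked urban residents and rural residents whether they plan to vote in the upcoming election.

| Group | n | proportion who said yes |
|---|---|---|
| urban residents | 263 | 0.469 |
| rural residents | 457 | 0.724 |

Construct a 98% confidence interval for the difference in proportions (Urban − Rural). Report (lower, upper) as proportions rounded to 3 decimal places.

SE₁ = √(p̂₁(1−p̂₁)/n₁) = √(0.4690·0.5310/263) = 0.03077; SE₂ = √(0.7240·0.2760/457) = 0.02091.
Independent samples: SE of the difference = √(SE₁² + SE₂²) = √(0.0009467929 + 0.0004372281) = 0.03720.
z* for 98% confidence is 2.326, so the margin of error is 2.326 × 0.03720 = 0.08653.
Point estimate p̂₁ − p̂₂ = 0.4690 − 0.7240 = -0.2550.
-0.2550 ± 0.08653 → (-0.342, -0.168).

(-0.342, -0.168)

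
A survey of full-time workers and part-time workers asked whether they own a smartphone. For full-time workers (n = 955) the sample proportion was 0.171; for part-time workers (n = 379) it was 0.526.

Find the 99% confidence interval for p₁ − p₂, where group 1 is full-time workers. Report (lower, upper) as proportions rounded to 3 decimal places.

SE₁ = √(p̂₁(1−p̂₁)/n₁) = √(0.1710·0.8290/955) = 0.01218; SE₂ = √(0.5260·0.4740/379) = 0.02565.
Independent samples: SE of the difference = √(SE₁² + SE₂²) = √(0.0001483524 + 0.0006579225) = 0.02839.
z* for 99% confidence is 2.576, so the margin of error is 2.576 × 0.02839 = 0.07313.
Point estimate p̂₁ − p̂₂ = 0.1710 − 0.5260 = -0.3550.
-0.3550 ± 0.07313 → (-0.428, -0.282).

(-0.428, -0.282)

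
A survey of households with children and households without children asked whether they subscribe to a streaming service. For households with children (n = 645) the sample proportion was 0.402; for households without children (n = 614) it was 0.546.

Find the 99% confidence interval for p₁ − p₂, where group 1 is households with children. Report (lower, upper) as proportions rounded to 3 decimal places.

SE₁ = √(p̂₁(1−p̂₁)/n₁) = √(0.4020·0.5980/645) = 0.01931; SE₂ = √(0.5460·0.4540/614) = 0.02009.
Independent samples: SE of the difference = √(SE₁² + SE₂²) = √(0.0003728761 + 0.0004036081) = 0.02787.
z* for 99% confidence is 2.576, so the margin of error is 2.576 × 0.02787 = 0.07179.
Point estimate p̂₁ − p̂₂ = 0.4020 − 0.5460 = -0.1440.
-0.1440 ± 0.07179 → (-0.216, -0.072).

(-0.216, -0.072)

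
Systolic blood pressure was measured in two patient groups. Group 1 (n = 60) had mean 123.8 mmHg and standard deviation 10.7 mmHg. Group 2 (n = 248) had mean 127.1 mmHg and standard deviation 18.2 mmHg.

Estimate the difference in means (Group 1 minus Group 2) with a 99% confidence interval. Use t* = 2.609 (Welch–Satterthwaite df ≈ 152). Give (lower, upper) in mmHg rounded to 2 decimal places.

(-8.00, 1.40)

SE₁ = s₁/√n₁ = 10.7/√60 = 1.3814; SE₂ = 18.2/√248 = 1.1557.
Independent samples, unequal variances: SE_diff = √(SE₁² + SE₂²) = √(1.90826596 + 1.33564249) = 1.8011.
t* = 2.609, so margin of error = 2.609 × 1.8011 = 4.6991.
Difference in means = 123.8 − 127.1 = -3.3000.
-3.3000 ± 4.6991 → (-8.00, 1.40).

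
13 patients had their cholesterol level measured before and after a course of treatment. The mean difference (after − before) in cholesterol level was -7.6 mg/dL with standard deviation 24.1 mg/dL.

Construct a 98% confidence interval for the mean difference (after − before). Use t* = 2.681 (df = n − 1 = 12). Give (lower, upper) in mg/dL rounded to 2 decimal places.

Paired design: SE = s_d/√n = 24.1/√13 = 6.6841.
t* = 2.681; margin of error = 2.681 × 6.6841 = 17.9201.
-7.6 ± 17.9201 → (-25.52, 10.32).

(-25.52, 10.32)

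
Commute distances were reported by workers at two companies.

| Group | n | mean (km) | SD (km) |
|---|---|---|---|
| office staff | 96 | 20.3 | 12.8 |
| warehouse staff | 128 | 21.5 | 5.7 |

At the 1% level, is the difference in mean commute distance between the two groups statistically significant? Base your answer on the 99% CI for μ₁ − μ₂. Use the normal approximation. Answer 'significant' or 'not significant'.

not significant

SE₁ = s₁/√n₁ = 12.8/√96 = 1.3064; SE₂ = 5.7/√128 = 0.5038.
Independent samples, unequal variances: SE_diff = √(SE₁² + SE₂²) = √(1.70668096 + 0.25381444) = 1.4002.
z* = 2.576, so margin of error = 2.576 × 1.4002 = 3.6069.
Difference in means = 20.3 − 21.5 = -1.2000.
-1.2000 ± 3.6069 → (-4.8069, 2.4069).
The interval (-4.8069, 2.4069) contains 0, so the difference is not significant.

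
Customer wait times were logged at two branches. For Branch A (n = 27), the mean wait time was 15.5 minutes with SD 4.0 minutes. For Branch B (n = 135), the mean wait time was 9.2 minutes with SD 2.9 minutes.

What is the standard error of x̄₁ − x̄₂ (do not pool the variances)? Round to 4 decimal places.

Standard errors of each mean: 4.0/√27 = 0.7698 and 2.9/√135 = 0.2496.
SE(x̄₁ − x̄₂) = √(0.7698² + 0.2496²) = 0.8093 for independent samples with unequal variances.

0.8093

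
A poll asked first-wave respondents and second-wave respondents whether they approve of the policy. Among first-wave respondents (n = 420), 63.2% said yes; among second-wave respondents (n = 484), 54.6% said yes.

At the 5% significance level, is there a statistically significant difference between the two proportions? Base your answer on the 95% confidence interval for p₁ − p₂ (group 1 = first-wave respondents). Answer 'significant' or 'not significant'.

SE₁ = √(p̂₁(1−p̂₁)/n₁) = √(0.6320·0.3680/420) = 0.02353; SE₂ = √(0.5460·0.4540/484) = 0.02263.
Independent samples: SE of the difference = √(SE₁² + SE₂²) = √(0.0005536609 + 0.0005121169) = 0.03265.
z* for 95% confidence is 1.960, so the margin of error is 1.960 × 0.03265 = 0.06399.
Point estimate p̂₁ − p̂₂ = 0.6320 − 0.5460 = 0.0860.
0.0860 ± 0.06399 → (0.02201, 0.14999).
The interval (0.02201, 0.14999) does not contain 0, so the difference is significant.

significant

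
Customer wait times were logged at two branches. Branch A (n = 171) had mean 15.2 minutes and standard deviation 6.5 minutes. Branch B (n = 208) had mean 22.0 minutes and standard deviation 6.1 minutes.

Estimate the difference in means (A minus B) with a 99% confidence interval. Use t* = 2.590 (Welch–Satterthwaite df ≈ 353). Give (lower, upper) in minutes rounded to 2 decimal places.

SE₁ = s₁/√n₁ = 6.5/√171 = 0.4971; SE₂ = 6.1/√208 = 0.4230.
Independent samples, unequal variances: SE_diff = √(SE₁² + SE₂²) = √(0.24710841 + 0.178929) = 0.6527.
t* = 2.590, so margin of error = 2.590 × 0.6527 = 1.6905.
Difference in means = 15.2 − 22.0 = -6.8000.
-6.8000 ± 1.6905 → (-8.49, -5.11).

(-8.49, -5.11)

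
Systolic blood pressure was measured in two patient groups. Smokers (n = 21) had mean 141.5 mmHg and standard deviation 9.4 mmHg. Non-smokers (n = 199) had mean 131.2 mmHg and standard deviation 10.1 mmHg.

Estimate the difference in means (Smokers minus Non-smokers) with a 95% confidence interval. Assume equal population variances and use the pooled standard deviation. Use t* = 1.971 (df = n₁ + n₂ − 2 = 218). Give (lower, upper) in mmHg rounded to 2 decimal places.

s_p = √[((n₁−1)s₁² + (n₂−1)s₂²)/(n₁+n₂−2)] = √[(20·9.4² + 198·10.1²)/218] = 10.0378.
SE = 10.0378·√(1/21 + 1/199) = 2.3031.
With t* = 1.971, margin = 1.971 × 2.3031 = 4.5394.
x̄₁ − x̄₂ = 141.5 − 131.2 = 10.3000; interval 10.3000 ± 4.5394 = (5.76, 14.84).

(5.76, 14.84)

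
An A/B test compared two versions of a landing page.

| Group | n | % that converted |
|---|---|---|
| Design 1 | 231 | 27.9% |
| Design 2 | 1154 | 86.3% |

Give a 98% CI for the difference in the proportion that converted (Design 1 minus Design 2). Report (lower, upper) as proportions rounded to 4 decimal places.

(-0.6566, -0.5114)

Each SE is √(p̂(1−p̂)/n): √(0.2790·0.7210/231) = 0.02951 and √(0.8630·0.1370/1154) = 0.01012.
SE(p̂₁ − p̂₂) = √(SE₁² + SE₂²) = √(0.0008708401 + 0.0001024144) = 0.03120, since the two samples are independent.
At 98% confidence z* = 2.326; margin = 2.326 × 0.03120 = 0.07257.
The difference is 0.2790 − 0.8630 = -0.5840, so the interval is -0.5840 ± 0.07257 = (-0.6566, -0.5114).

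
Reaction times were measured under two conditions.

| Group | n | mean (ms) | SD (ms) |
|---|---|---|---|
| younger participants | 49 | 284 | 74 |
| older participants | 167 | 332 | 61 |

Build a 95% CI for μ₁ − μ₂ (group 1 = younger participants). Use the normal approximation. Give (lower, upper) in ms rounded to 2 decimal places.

(-70.69, -25.31)

SE₁ = s₁/√n₁ = 74/√49 = 10.5714; SE₂ = 61/√167 = 4.7203.
Independent samples, unequal variances: SE_diff = √(SE₁² + SE₂²) = √(111.75449796 + 22.28123209) = 11.5774.
z* = 1.960, so margin of error = 1.960 × 11.5774 = 22.6917.
Difference in means = 284 − 332 = -48.0000.
-48.0000 ± 22.6917 → (-70.69, -25.31).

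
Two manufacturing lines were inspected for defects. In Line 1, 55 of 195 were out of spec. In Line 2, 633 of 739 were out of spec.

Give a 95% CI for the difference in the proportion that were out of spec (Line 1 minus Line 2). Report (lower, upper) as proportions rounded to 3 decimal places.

Sample proportions: 55/195 = 0.2821, 633/739 = 0.8566.
Each SE is √(p̂(1−p̂)/n): √(0.2821·0.7179/195) = 0.03223 and √(0.8566·0.1434/739) = 0.01289.
SE(p̂₁ − p̂₂) = √(SE₁² + SE₂²) = √(0.0010387729 + 0.0001661521) = 0.03471, since the two samples are independent.
At 95% confidence z* = 1.960; margin = 1.960 × 0.03471 = 0.06803.
The difference is 0.2821 − 0.8566 = -0.5745, so the interval is -0.5745 ± 0.06803 = (-0.643, -0.506).

(-0.643, -0.506)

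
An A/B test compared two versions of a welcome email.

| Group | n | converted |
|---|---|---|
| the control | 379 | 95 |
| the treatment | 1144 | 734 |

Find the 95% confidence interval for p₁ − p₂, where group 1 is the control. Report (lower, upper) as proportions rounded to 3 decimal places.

First, p̂₁ = 95/379 = 0.2507; p̂₂ = 734/1144 = 0.6416.
The two standard errors are √(0.2507×0.7493/379) = 0.02226 and √(0.6416×0.3584/1144) = 0.01418.
Because the samples are independent, SE_diff = √(0.02226² + 0.01418²) = 0.02639.
Using z* = 1.960 for 95%, ME = 1.960 × 0.02639 = 0.05172.
p̂₁ − p̂₂ = -0.3909; interval -0.3909 ± 0.05172 gives (-0.443, -0.339).

(-0.443, -0.339)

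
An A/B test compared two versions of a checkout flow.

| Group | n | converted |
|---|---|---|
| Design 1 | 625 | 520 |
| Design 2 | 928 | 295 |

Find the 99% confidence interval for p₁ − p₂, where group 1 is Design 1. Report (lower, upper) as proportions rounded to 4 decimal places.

Sample proportions: 520/625 = 0.8320, 295/928 = 0.3179.
Each SE is √(p̂(1−p̂)/n): √(0.8320·0.1680/625) = 0.01495 and √(0.3179·0.6821/928) = 0.01529.
SE(p̂₁ − p̂₂) = √(SE₁² + SE₂²) = √(0.0002235025 + 0.0002337841) = 0.02138, since the two samples are independent.
At 99% confidence z* = 2.576; margin = 2.576 × 0.02138 = 0.05507.
The difference is 0.8320 − 0.3179 = 0.5141, so the interval is 0.5141 ± 0.05507 = (0.4590, 0.5692).

(0.4590, 0.5692)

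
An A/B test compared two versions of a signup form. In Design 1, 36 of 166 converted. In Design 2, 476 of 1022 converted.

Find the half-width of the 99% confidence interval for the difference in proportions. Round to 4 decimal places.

0.0917

p̂₁ = 36/166 = 0.2169 and p̂₂ = 476/1022 = 0.4658.
SE₁ = √(p̂₁(1−p̂₁)/n₁) = √(0.2169·0.7831/166) = 0.03199; SE₂ = √(0.4658·0.5342/1022) = 0.01560.
Independent samples: SE of the difference = √(SE₁² + SE₂²) = √(0.0010233601 + 0.00024336) = 0.03559.
z* for 99% confidence is 2.576, so the margin of error is 2.576 × 0.03559 = 0.09168.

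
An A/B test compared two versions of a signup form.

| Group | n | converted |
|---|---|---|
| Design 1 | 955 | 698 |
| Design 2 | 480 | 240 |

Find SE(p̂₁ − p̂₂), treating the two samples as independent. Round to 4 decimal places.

0.0270

Sample proportions: 698/955 = 0.7309, 240/480 = 0.5000.
Each SE is √(p̂(1−p̂)/n): √(0.7309·0.2691/955) = 0.01435 and √(0.5000·0.5000/480) = 0.02282.
SE(p̂₁ − p̂₂) = √(SE₁² + SE₂²) = √(0.0002059225 + 0.0005207524) = 0.02696, since the two samples are independent.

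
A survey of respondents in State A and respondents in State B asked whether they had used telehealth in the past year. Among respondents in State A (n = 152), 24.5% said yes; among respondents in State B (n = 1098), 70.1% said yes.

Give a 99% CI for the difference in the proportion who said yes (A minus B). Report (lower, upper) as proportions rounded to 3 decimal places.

(-0.553, -0.359)

Each SE is √(p̂(1−p̂)/n): √(0.2450·0.7550/152) = 0.03488 and √(0.7010·0.2990/1098) = 0.01382.
SE(p̂₁ − p̂₂) = √(SE₁² + SE₂²) = √(0.0012166144 + 0.0001909924) = 0.03752, since the two samples are independent.
At 99% confidence z* = 2.576; margin = 2.576 × 0.03752 = 0.09665.
The difference is 0.2450 − 0.7010 = -0.4560, so the interval is -0.4560 ± 0.09665 = (-0.553, -0.359).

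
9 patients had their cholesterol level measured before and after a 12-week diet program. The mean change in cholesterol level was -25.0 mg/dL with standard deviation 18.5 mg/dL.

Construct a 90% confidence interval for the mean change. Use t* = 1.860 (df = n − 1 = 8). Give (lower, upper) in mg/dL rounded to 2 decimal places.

This is a matched-pairs design, so SE = s_d/√n = 18.5/√9 = 6.1667.
Margin = 1.860 × 6.1667 = 11.4701; the interval is -25.0 ± 11.4701 = (-36.47, -13.53).

(-36.47, -13.53)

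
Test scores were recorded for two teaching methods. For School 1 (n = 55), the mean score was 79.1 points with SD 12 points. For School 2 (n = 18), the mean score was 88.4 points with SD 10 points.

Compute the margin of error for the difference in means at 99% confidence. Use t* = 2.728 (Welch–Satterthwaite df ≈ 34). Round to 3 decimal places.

7.799

Standard errors of each mean: 12/√55 = 1.6181 and 10/√18 = 2.3570.
SE(x̄₁ − x̄₂) = √(1.6181² + 2.3570²) = 2.8590 for independent samples with unequal variances.
With t* = 2.728, the margin is 2.728 × 2.8590 = 7.7994.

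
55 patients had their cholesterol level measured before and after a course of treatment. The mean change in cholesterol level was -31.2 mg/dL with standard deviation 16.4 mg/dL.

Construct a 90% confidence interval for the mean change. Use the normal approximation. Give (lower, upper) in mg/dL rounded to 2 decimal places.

(-34.84, -27.56)

This is a matched-pairs design, so SE = s_d/√n = 16.4/√55 = 2.2114.
Margin = 1.645 × 2.2114 = 3.6378; the interval is -31.2 ± 3.6378 = (-34.84, -27.56).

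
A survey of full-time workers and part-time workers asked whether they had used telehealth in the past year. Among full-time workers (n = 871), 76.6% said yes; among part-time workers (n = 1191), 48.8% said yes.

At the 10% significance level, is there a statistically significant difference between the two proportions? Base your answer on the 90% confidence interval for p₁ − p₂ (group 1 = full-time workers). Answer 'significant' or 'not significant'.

significant

Each SE is √(p̂(1−p̂)/n): √(0.7660·0.2340/871) = 0.01435 and √(0.4880·0.5120/1191) = 0.01448.
SE(p̂₁ − p̂₂) = √(SE₁² + SE₂²) = √(0.0002059225 + 0.0002096704) = 0.02039, since the two samples are independent.
At 90% confidence z* = 1.645; margin = 1.645 × 0.02039 = 0.03354.
The difference is 0.7660 − 0.4880 = 0.2780, so the interval is 0.2780 ± 0.03354 = (0.24446, 0.31154).
The interval (0.24446, 0.31154) does not contain 0, so the difference is significant.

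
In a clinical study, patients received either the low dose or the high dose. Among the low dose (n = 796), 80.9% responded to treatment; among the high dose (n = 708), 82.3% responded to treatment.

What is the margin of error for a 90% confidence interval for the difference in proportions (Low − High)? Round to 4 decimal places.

0.0329

The two standard errors are √(0.8090×0.1910/796) = 0.01393 and √(0.8230×0.1770/708) = 0.01434.
Because the samples are independent, SE_diff = √(0.01393² + 0.01434²) = 0.01999.
Using z* = 1.645 for 90%, ME = 1.645 × 0.01999 = 0.03288.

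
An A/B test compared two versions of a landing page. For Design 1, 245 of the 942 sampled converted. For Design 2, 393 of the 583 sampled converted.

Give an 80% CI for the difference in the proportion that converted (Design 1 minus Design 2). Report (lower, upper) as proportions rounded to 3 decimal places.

(-0.445, -0.383)

First, p̂₁ = 245/942 = 0.2601; p̂₂ = 393/583 = 0.6741.
The two standard errors are √(0.2601×0.7399/942) = 0.01429 and √(0.6741×0.3259/583) = 0.01941.
Because the samples are independent, SE_diff = √(0.01429² + 0.01941²) = 0.02410.
Using z* = 1.282 for 80%, ME = 1.282 × 0.02410 = 0.03090.
p̂₁ − p̂₂ = -0.4140; interval -0.4140 ± 0.03090 gives (-0.445, -0.383).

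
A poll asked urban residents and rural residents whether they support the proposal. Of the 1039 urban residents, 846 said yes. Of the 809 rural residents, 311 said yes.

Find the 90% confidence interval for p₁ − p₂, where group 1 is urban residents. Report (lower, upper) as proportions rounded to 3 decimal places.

First, p̂₁ = 846/1039 = 0.8142; p̂₂ = 311/809 = 0.3844.
The two standard errors are √(0.8142×0.1858/1039) = 0.01207 and √(0.3844×0.6156/809) = 0.01710.
Because the samples are independent, SE_diff = √(0.01207² + 0.01710²) = 0.02093.
Using z* = 1.645 for 90%, ME = 1.645 × 0.02093 = 0.03443.
p̂₁ − p̂₂ = 0.4298; interval 0.4298 ± 0.03443 gives (0.395, 0.464).

(0.395, 0.464)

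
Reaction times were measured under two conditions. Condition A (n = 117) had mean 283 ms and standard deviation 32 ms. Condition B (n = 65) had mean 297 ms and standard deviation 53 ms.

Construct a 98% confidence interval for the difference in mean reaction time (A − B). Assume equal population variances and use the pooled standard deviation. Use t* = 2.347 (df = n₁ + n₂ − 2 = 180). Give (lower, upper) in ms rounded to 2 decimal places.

Pooled variance s_p² = [116·32² + 64·53²] / (117+65−2) = 1658.6667, so s_p = 40.7267.
SE_diff = s_p·√(1/n₁ + 1/n₂) = 40.7267·√(1/117 + 1/65) = 6.3004.
t* = 2.347; margin = 2.347 × 6.3004 = 14.7870.
Difference = 283 − 297 = -14.0000.
-14.0000 ± 14.7870 → (-28.79, 0.79).

(-28.79, 0.79)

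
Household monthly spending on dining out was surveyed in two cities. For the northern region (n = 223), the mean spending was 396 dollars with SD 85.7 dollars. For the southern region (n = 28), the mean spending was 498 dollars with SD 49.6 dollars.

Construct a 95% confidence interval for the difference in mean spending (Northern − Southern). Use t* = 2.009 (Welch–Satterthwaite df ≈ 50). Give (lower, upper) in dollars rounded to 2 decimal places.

(-124.08, -79.92)

Per-group SEs: s₁/√n₁ = 85.7/√223 = 5.7389, s₂/√n₂ = 49.6/√28 = 9.3735.
Unpooled SE of the difference: √(32.93497321 + 87.86250225) = 10.9908.
Margin of error = t* · SE = 2.009 × 10.9908 = 22.0805.
x̄₁ − x̄₂ = 396 − 498 = -102.0000.
CI: -102.0000 ± 22.0805 = (-124.08, -79.92).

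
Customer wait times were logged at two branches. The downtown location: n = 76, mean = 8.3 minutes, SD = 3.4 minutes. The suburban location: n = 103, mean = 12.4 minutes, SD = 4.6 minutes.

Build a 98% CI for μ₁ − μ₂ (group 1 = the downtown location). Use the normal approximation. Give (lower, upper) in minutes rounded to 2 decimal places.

SE₁ = s₁/√n₁ = 3.4/√76 = 0.3900; SE₂ = 4.6/√103 = 0.4533.
Independent samples, unequal variances: SE_diff = √(SE₁² + SE₂²) = √(0.1521 + 0.20548089) = 0.5980.
z* = 2.326, so margin of error = 2.326 × 0.5980 = 1.3909.
Difference in means = 8.3 − 12.4 = -4.1000.
-4.1000 ± 1.3909 → (-5.49, -2.71).

(-5.49, -2.71)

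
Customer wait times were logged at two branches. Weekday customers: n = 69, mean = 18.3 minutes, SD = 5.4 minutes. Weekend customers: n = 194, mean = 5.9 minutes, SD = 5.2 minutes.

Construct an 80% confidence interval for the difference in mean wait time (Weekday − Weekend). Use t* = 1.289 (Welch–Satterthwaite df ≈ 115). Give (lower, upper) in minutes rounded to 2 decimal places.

Standard errors of each mean: 5.4/√69 = 0.6501 and 5.2/√194 = 0.3733.
SE(x̄₁ − x̄₂) = √(0.6501² + 0.3733²) = 0.7497 for independent samples with unequal variances.
With t* = 1.289, the margin is 1.289 × 0.7497 = 0.9664.
x̄₁ − x̄₂ = 18.3 − 5.9 = 12.4000; the interval is 12.4000 ± 0.9664 = (11.43, 13.37).

(11.43, 13.37)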